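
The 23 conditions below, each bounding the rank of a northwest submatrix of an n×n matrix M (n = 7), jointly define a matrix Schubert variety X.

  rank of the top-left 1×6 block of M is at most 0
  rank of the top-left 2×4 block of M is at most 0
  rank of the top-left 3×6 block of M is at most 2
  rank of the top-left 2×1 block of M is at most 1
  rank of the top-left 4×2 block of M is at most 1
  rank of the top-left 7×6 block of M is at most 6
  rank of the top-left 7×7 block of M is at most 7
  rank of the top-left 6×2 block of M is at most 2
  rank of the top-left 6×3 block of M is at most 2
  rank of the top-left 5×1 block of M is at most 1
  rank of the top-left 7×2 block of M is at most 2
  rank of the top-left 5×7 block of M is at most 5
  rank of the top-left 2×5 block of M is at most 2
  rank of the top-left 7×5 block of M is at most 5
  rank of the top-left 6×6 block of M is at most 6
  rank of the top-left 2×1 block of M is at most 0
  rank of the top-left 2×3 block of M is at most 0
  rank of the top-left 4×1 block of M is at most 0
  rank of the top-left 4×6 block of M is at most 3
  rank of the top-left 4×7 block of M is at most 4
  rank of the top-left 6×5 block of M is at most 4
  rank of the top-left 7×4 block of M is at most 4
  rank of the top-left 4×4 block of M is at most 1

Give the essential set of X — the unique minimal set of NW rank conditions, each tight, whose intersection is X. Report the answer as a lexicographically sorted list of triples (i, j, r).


The tightest implied rank at each (i,j), from the 23 conditions:

  R[1]: 0 0 0 0 0 0 1
  R[2]: 0 0 0 0 1 1 2
  R[3]: 0 1 1 1 2 2 3
  R[4]: 0 1 1 1 2 3 4
  R[5]: 1 2 2 2 3 4 5
  R[6]: 1 2 2 3 4 5 6
  R[7]: 1 2 3 4 5 6 7

reading off 1-entries of Δ²R: w = (7, 5, 2, 6, 1, 4, 3).

5 SE-corners of the 15-cell Rothe diagram give Ess(w):

[(1, 6, 0), (2, 4, 0), (4, 1, 0), (4, 4, 1), (6, 3, 2)]


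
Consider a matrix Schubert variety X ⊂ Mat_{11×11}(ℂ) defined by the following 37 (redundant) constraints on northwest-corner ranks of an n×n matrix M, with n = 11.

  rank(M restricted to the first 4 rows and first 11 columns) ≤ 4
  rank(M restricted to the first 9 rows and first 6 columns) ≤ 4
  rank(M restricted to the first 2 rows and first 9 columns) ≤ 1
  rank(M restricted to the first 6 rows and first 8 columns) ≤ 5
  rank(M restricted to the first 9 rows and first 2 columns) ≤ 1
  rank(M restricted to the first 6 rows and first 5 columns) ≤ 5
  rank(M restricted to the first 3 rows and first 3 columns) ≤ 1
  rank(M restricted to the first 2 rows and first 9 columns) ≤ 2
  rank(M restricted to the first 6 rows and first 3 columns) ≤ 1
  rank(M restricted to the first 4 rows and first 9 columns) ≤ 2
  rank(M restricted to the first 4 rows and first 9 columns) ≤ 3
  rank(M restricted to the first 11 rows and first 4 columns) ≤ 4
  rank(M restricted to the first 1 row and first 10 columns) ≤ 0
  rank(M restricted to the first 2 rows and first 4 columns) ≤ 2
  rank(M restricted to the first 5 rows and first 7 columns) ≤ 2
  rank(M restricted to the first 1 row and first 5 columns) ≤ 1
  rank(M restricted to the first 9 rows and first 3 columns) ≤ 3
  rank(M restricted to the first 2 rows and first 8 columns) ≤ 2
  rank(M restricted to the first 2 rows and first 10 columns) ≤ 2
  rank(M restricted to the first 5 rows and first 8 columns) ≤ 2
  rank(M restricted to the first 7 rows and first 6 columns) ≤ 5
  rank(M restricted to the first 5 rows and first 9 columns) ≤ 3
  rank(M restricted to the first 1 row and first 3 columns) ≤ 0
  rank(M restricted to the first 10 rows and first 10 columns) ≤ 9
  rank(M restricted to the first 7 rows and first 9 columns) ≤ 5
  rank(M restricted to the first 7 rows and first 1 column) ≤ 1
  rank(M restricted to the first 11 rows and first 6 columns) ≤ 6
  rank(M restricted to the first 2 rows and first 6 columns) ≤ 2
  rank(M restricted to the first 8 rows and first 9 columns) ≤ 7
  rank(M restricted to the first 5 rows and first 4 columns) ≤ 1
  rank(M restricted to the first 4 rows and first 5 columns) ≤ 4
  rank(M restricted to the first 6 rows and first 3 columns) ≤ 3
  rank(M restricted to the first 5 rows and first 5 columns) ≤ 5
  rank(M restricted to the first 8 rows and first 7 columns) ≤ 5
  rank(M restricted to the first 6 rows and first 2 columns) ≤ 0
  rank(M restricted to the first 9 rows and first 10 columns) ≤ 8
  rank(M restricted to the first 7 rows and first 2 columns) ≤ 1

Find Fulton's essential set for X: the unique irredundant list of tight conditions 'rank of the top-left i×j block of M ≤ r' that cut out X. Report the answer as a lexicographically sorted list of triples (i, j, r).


Reconstructing r_w from the 37 given conditions:

  i=1: 0, 0, 0, 0, 0, 0, 0, 0, 0, 0, 1
  i=2: 0, 0, 1, 1, 1, 1, 1, 1, 1, 1, 2
  i=3: 0, 0, 1, 1, 2, 2, 2, 2, 2, 2, 3
  i=4: 0, 0, 1, 1, 2, 2, 2, 2, 2, 3, 4
  i=5: 0, 0, 1, 1, 2, 2, 2, 2, 3, 4, 5
  i=6: 0, 0, 1, 2, 3, 3, 3, 3, 4, 5, 6
  i=7: 1, 1, 2, 3, 4, 4, 4, 4, 5, 6, 7
  i=8: 1, 1, 2, 3, 4, 4, 5, 5, 6, 7, 8
  i=9: 1, 1, 2, 3, 4, 4, 5, 6, 7, 8, 9
  i=10: 1, 2, 3, 4, 5, 5, 6, 7, 8, 9, 10
  i=11: 1, 2, 3, 4, 5, 6, 7, 8, 9, 10, 11

hence w(1..11) = (11, 3, 5, 10, 9, 4, 1, 7, 8, 2, 6).

Rothe diagram D(w) (34 cells), 7 SE-corners (essential conditions):

[(1, 10, 0), (4, 9, 2), (5, 4, 1), (5, 8, 2), (6, 2, 0), (9, 2, 1), (9, 6, 4)]


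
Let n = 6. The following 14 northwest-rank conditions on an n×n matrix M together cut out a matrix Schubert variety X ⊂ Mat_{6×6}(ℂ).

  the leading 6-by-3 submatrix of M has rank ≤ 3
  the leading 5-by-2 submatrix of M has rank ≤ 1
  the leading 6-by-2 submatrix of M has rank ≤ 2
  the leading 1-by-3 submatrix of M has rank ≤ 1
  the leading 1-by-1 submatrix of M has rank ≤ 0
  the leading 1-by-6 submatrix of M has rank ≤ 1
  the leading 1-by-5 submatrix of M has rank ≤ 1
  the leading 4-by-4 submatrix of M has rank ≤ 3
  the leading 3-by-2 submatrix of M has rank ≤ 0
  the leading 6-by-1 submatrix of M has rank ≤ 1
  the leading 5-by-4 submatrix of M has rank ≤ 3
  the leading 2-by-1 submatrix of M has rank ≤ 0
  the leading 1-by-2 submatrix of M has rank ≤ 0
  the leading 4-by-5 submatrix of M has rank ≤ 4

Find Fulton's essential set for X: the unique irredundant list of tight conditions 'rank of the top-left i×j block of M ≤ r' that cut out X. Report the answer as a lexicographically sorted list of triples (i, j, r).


Reconstructing r_w from the 14 given conditions:

  i=1: 0 0 1 1 1 1
  i=2: 0 0 1 2 2 2
  i=3: 0 0 1 2 3 3
  i=4: 1 1 2 3 4 4
  i=5: 1 1 2 3 4 5
  i=6: 1 2 3 4 5 6

giving w = (3, 4, 5, 1, 6, 2) via Δ²R.

2 SE-corners of the 7-cell Rothe diagram give Ess(w):

[(3, 2, 0), (5, 2, 1)]


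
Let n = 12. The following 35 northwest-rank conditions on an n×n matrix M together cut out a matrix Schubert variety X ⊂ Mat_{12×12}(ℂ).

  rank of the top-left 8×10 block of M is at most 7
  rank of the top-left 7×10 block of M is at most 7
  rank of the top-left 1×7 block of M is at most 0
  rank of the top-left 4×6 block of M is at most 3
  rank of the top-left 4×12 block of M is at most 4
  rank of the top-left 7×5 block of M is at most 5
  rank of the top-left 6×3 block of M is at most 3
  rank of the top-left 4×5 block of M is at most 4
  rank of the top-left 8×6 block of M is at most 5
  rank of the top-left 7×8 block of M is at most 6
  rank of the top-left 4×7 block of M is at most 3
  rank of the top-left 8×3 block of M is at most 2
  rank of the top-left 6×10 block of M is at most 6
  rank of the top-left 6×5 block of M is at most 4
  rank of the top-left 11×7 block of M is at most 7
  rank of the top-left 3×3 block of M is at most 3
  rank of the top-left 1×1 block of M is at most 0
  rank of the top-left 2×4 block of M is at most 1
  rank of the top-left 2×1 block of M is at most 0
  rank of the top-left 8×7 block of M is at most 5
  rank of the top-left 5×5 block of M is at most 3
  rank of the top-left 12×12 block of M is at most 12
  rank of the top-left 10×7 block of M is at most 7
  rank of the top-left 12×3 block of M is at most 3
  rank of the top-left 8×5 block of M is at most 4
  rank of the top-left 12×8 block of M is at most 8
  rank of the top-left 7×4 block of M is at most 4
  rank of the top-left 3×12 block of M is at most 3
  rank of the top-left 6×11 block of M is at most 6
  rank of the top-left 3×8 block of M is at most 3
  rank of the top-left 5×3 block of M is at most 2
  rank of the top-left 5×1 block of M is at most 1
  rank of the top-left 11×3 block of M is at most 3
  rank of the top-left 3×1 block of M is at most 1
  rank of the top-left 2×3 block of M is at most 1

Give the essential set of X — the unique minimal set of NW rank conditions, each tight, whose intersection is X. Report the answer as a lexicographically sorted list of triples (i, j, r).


Propagating the 35 rank bounds to every northwest block:

  row 1: 0  0  0  0  0  0  0  1  1  1  1  1
  row 2: 0  1  1  1  1  1  1  2  2  2  2  2
  row 3: 1  2  2  2  2  2  2  3  3  3  3  3
  row 4: 1  2  2  3  3  3  3  4  4  4  4  4
  row 5: 1  2  2  3  3  4  4  5  5  5  5  5
  row 6: 1  2  2  3  4  5  5  6  6  6  6  6
  row 7: 1  2  2  3  4  5  5  6  7  7  7  7
  row 8: 1  2  2  3  4  5  5  6  7  7  8  8
  row 9: 1  2  3  4  5  6  6  7  8  8  9  9
  row 10: 1  2  3  4  5  6  7  8  9  9  10  10
  row 11: 1  2  3  4  5  6  7  8  9  10  11  11
  row 12: 1  2  3  4  5  6  7  8  9  10  11  12

the unique w with this rank table is (8, 2, 1, 4, 6, 5, 9, 11, 3, 7, 10, 12).

ℓ(w)=17; the 6 essential cells (i,j,r):

[(1, 7, 0), (2, 1, 0), (5, 5, 3), (8, 3, 2), (8, 7, 5), (8, 10, 7)]


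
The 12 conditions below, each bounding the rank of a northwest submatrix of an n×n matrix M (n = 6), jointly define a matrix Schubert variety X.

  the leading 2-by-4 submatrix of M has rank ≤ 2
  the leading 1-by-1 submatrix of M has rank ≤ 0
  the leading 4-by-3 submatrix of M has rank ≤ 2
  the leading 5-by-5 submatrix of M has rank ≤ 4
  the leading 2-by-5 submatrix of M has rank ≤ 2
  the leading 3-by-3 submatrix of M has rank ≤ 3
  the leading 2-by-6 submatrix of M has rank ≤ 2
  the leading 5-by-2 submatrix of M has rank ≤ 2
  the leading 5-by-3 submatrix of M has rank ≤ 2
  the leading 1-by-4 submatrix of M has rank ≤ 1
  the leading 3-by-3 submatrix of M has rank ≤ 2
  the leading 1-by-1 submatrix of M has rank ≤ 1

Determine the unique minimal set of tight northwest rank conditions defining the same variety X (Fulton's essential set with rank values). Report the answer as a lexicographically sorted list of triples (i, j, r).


Recovering R(i,j) via the rank-extension bound from the 12 conditions:

  R[1]: 0, 1, 1, 1, 1, 1
  R[2]: 1, 2, 2, 2, 2, 2
  R[3]: 1, 2, 2, 3, 3, 3
  R[4]: 1, 2, 2, 3, 4, 4
  R[5]: 1, 2, 2, 3, 4, 5
  R[6]: 1, 2, 3, 4, 5, 6

giving w = (2, 1, 4, 5, 6, 3) via Δ²R.

|D(w)|=4, |Ess(w)|=2:

[(1, 1, 0), (5, 3, 2)]


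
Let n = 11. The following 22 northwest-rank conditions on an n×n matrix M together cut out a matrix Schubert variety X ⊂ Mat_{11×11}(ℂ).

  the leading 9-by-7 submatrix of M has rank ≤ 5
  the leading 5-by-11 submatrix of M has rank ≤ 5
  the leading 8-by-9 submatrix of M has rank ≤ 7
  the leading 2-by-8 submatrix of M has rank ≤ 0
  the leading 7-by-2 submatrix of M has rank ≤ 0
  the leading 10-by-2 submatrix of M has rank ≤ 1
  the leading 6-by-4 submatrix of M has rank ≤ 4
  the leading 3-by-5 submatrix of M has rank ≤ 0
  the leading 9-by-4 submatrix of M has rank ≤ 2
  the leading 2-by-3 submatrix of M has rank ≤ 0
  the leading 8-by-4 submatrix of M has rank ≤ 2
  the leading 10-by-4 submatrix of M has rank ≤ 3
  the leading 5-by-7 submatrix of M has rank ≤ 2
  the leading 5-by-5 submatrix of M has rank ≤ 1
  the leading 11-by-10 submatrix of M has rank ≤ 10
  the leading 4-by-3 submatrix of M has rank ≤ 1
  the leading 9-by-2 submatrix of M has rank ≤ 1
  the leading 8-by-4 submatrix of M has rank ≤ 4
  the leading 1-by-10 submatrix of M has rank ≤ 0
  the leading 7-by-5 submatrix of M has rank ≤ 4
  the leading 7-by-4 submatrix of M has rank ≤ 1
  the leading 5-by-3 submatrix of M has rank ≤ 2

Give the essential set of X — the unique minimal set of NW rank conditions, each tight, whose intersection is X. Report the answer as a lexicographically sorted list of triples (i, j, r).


Reconstructing r_w from the 22 given conditions:

  0 | 0 | 0 | 0 | 0 | 0 | 0 | 0 | 0 | 0 | 1
  0 | 0 | 0 | 0 | 0 | 0 | 0 | 0 | 1 | 1 | 2
  0 | 0 | 0 | 0 | 0 | 1 | 1 | 1 | 2 | 2 | 3
  0 | 0 | 1 | 1 | 1 | 2 | 2 | 2 | 3 | 3 | 4
  0 | 0 | 1 | 1 | 1 | 2 | 2 | 3 | 4 | 4 | 5
  0 | 0 | 1 | 1 | 2 | 3 | 3 | 4 | 5 | 5 | 6
  0 | 0 | 1 | 1 | 2 | 3 | 4 | 5 | 6 | 6 | 7
  1 | 1 | 2 | 2 | 3 | 4 | 5 | 6 | 7 | 7 | 8
  1 | 1 | 2 | 2 | 3 | 4 | 5 | 6 | 7 | 8 | 9
  1 | 1 | 2 | 3 | 4 | 5 | 6 | 7 | 8 | 9 | 10
  1 | 2 | 3 | 4 | 5 | 6 | 7 | 8 | 9 | 10 | 11

second differences of R give the permutation w = (11, 9, 6, 3, 8, 5, 7, 1, 10, 4, 2).

D(w) has 39 cells with 9 SE-corners; essential set:

[(1, 10, 0), (2, 8, 0), (3, 5, 0), (5, 5, 1), (5, 7, 2), (7, 2, 0), (7, 4, 1), (9, 4, 2), (10, 2, 1)]


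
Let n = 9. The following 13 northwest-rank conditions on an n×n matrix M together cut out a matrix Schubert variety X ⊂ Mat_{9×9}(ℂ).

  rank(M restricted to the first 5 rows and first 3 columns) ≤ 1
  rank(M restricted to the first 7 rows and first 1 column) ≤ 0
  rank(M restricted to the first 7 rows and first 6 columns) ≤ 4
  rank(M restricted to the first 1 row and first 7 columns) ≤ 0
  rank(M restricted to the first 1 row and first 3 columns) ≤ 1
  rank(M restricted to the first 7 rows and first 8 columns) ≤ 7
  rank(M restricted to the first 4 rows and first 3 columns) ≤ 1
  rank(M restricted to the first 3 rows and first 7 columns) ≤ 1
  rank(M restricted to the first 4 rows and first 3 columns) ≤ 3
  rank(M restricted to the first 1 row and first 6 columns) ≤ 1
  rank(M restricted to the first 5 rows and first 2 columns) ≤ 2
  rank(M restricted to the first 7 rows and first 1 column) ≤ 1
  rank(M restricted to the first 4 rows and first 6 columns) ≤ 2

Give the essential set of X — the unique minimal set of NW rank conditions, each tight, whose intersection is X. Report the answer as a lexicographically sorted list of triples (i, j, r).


Recovering R(i,j) via the rank-extension bound from the 13 conditions:

  i=1: 0, 0, 0, 0, 0, 0, 0, 1, 1
  i=2: 0, 1, 1, 1, 1, 1, 1, 2, 2
  i=3: 0, 1, 1, 1, 1, 1, 1, 2, 3
  i=4: 0, 1, 1, 2, 2, 2, 2, 3, 4
  i=5: 0, 1, 1, 2, 3, 3, 3, 4, 5
  i=6: 0, 1, 2, 3, 4, 4, 4, 5, 6
  i=7: 0, 1, 2, 3, 4, 4, 5, 6, 7
  i=8: 1, 2, 3, 4, 5, 5, 6, 7, 8
  i=9: 1, 2, 3, 4, 5, 6, 7, 8, 9

so w = (8, 2, 9, 4, 5, 3, 7, 1, 6).

D(w) has 21 cells with 5 SE-corners; essential set:

[(1, 7, 0), (3, 7, 1), (5, 3, 1), (7, 1, 0), (7, 6, 4)]


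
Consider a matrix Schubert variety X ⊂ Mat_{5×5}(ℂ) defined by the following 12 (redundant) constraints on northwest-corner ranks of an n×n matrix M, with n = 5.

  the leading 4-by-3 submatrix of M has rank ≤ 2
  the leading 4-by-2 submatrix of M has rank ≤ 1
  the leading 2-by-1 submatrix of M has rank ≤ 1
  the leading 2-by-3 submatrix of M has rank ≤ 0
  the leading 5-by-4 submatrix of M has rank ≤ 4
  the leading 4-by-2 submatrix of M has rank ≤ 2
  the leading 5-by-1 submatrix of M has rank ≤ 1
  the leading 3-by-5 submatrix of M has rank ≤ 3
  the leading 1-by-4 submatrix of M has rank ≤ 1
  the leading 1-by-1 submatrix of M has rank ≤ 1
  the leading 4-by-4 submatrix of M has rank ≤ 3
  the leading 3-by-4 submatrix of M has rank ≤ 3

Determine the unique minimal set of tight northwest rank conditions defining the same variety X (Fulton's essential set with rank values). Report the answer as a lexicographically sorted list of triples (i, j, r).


Recovering R(i,j) via the rank-extension bound from the 12 conditions:

  R[1]: 0, 0, 0, 1, 1
  R[2]: 0, 0, 0, 1, 2
  R[3]: 1, 1, 1, 2, 3
  R[4]: 1, 1, 2, 3, 4
  R[5]: 1, 2, 3, 4, 5

so w = (4, 5, 1, 3, 2).

|D(w)|=7, |Ess(w)|=2:

[(2, 3, 0), (4, 2, 1)]


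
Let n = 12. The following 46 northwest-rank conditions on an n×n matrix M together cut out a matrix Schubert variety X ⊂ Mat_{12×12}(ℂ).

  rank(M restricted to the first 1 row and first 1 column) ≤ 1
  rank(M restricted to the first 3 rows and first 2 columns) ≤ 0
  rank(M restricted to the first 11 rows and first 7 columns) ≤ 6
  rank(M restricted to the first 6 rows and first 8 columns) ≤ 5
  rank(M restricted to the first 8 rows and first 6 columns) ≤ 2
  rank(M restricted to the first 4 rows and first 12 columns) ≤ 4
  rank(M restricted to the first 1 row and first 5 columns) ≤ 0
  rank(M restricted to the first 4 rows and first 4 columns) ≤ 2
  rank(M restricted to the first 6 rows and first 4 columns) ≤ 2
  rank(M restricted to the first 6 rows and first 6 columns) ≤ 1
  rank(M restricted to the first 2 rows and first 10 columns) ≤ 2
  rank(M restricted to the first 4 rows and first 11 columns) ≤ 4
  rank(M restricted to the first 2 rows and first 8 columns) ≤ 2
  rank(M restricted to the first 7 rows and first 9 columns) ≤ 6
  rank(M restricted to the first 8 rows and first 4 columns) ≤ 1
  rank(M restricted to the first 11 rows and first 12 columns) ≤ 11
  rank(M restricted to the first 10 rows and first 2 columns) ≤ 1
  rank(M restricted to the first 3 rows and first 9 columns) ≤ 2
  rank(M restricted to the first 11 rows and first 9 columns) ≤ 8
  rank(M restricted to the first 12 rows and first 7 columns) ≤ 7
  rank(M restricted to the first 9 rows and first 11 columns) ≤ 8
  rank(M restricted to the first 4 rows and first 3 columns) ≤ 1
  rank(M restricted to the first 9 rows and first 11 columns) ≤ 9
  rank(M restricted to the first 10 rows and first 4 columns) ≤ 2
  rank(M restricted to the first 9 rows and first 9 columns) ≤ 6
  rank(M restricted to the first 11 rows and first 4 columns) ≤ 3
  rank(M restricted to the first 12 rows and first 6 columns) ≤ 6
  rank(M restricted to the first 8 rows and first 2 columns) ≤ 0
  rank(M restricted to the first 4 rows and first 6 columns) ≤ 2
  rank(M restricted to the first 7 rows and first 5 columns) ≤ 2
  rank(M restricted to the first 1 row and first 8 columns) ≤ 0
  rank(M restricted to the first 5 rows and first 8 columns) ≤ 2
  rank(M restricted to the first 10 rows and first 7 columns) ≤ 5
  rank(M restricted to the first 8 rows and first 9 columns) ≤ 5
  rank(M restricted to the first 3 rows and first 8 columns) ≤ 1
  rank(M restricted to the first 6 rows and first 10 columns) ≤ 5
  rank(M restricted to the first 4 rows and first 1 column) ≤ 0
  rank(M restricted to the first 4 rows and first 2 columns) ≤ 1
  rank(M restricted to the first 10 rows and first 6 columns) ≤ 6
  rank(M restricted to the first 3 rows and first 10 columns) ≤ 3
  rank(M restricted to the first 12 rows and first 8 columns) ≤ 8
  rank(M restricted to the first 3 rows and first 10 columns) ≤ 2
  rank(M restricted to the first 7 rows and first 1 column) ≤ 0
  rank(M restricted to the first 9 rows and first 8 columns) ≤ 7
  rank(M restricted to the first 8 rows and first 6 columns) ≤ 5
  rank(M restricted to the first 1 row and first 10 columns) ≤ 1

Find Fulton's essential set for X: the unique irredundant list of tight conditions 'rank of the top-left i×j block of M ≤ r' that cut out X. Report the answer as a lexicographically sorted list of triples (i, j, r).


Reconstructing r_w from the 46 given conditions:

  R[1]: 0 | 0 | 0 | 0 | 0 | 0 | 0 | 0 | 1 | 1 | 1 | 1
  R[2]: 0 | 0 | 1 | 1 | 1 | 1 | 1 | 1 | 2 | 2 | 2 | 2
  R[3]: 0 | 0 | 1 | 1 | 1 | 1 | 1 | 1 | 2 | 2 | 3 | 3
  R[4]: 0 | 0 | 1 | 1 | 1 | 1 | 2 | 2 | 3 | 3 | 4 | 4
  R[5]: 0 | 0 | 1 | 1 | 1 | 1 | 2 | 2 | 3 | 4 | 5 | 5
  R[6]: 0 | 0 | 1 | 1 | 1 | 1 | 2 | 3 | 4 | 5 | 6 | 6
  R[7]: 0 | 0 | 1 | 1 | 2 | 2 | 3 | 4 | 5 | 6 | 7 | 7
  R[8]: 0 | 0 | 1 | 1 | 2 | 2 | 3 | 4 | 5 | 6 | 7 | 8
  R[9]: 1 | 1 | 2 | 2 | 3 | 3 | 4 | 5 | 6 | 7 | 8 | 9
  R[10]: 1 | 1 | 2 | 2 | 3 | 4 | 5 | 6 | 7 | 8 | 9 | 10
  R[11]: 1 | 2 | 3 | 3 | 4 | 5 | 6 | 7 | 8 | 9 | 10 | 11
  R[12]: 1 | 2 | 3 | 4 | 5 | 6 | 7 | 8 | 9 | 10 | 11 | 12

so w = (9, 3, 11, 7, 10, 8, 5, 12, 1, 6, 2, 4).

Fulton essential set (10 of the 43 Rothe cells):

[(1, 8, 0), (3, 8, 1), (3, 10, 2), (5, 8, 2), (6, 6, 1), (8, 2, 0), (8, 4, 1), (8, 6, 2), (10, 2, 1), (10, 4, 2)]


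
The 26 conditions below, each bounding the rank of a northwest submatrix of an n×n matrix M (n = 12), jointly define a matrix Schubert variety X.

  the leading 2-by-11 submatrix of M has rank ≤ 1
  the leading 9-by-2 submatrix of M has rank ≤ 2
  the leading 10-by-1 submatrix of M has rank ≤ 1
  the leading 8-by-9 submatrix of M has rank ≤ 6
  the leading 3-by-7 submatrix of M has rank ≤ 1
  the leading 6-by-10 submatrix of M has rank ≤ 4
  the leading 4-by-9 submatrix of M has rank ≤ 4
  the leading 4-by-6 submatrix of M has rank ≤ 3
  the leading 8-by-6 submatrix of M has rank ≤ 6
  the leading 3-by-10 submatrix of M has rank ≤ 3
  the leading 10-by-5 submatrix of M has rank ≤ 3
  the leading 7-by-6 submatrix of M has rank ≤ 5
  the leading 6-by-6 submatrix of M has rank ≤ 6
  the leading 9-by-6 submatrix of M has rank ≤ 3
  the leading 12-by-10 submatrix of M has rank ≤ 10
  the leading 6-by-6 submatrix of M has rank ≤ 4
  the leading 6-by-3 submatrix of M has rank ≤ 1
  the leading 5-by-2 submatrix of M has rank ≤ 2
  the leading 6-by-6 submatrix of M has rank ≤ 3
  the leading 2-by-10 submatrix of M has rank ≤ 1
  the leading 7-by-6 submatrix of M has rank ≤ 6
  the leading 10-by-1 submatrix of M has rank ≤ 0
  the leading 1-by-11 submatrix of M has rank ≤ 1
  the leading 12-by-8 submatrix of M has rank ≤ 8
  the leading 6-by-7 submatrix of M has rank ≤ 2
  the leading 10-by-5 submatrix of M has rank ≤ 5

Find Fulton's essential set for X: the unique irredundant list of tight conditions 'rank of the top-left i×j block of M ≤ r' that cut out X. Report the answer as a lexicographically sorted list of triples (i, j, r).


Propagating the 26 rank bounds to every northwest block:

  row 1: 0  1  1  1  1  1  1  1  1  1  1  1
  row 2: 0  1  1  1  1  1  1  1  1  1  1  2
  row 3: 0  1  1  1  1  1  1  2  2  2  2  3
  row 4: 0  1  1  2  2  2  2  3  3  3  3  4
  row 5: 0  1  1  2  2  2  2  3  4  4  4  5
  row 6: 0  1  1  2  2  2  2  3  4  4  5  6
  row 7: 0  1  2  3  3  3  3  4  5  5  6  7
  row 8: 0  1  2  3  3  3  4  5  6  6  7  8
  row 9: 0  1  2  3  3  3  4  5  6  7  8  9
  row 10: 0  1  2  3  3  4  5  6  7  8  9  10
  row 11: 1  2  3  4  4  5  6  7  8  9  10  11
  row 12: 1  2  3  4  5  6  7  8  9  10  11  12

hence w(1..12) = (2, 12, 8, 4, 9, 11, 3, 7, 10, 6, 1, 5).

ℓ(w)=39; the 8 essential cells (i,j,r):

[(2, 11, 1), (3, 7, 1), (6, 3, 1), (6, 7, 2), (6, 10, 4), (9, 6, 3), (10, 1, 0), (10, 5, 3)]


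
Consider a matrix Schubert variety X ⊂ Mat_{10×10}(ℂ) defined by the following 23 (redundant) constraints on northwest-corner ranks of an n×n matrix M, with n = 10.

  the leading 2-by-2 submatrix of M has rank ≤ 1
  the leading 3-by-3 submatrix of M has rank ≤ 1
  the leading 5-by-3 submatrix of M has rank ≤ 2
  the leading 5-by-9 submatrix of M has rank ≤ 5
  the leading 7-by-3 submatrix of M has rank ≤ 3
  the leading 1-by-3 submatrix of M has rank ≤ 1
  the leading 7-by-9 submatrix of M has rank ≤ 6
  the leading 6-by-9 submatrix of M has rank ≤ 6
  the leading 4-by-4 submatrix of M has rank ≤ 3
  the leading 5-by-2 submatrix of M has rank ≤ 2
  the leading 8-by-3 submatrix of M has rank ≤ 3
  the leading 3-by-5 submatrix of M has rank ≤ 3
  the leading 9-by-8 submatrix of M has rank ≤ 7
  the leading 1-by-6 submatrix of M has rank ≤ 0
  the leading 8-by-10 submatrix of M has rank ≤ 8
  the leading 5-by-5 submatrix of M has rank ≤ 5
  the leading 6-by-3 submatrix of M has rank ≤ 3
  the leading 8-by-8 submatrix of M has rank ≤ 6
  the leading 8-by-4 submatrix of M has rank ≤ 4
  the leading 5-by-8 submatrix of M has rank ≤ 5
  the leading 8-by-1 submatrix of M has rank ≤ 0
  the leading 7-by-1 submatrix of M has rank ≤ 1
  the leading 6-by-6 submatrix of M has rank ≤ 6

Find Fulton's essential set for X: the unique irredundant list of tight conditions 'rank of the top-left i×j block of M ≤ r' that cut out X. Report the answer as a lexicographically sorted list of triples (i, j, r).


The tightest implied rank at each (i,j), from the 23 conditions:

  0, 0, 0, 0, 0, 0, 1, 1, 1, 1
  0, 1, 1, 1, 1, 1, 2, 2, 2, 2
  0, 1, 1, 2, 2, 2, 3, 3, 3, 3
  0, 1, 2, 3, 3, 3, 4, 4, 4, 4
  0, 1, 2, 3, 4, 4, 5, 5, 5, 5
  0, 1, 2, 3, 4, 5, 6, 6, 6, 6
  0, 1, 2, 3, 4, 5, 6, 6, 6, 7
  0, 1, 2, 3, 4, 5, 6, 6, 7, 8
  1, 2, 3, 4, 5, 6, 7, 7, 8, 9
  1, 2, 3, 4, 5, 6, 7, 8, 9, 10

the unique w with this rank table is (7, 2, 4, 3, 5, 6, 10, 9, 1, 8).

D(w) has 17 cells with 5 SE-corners; essential set:

[(1, 6, 0), (3, 3, 1), (7, 9, 6), (8, 1, 0), (8, 8, 6)]


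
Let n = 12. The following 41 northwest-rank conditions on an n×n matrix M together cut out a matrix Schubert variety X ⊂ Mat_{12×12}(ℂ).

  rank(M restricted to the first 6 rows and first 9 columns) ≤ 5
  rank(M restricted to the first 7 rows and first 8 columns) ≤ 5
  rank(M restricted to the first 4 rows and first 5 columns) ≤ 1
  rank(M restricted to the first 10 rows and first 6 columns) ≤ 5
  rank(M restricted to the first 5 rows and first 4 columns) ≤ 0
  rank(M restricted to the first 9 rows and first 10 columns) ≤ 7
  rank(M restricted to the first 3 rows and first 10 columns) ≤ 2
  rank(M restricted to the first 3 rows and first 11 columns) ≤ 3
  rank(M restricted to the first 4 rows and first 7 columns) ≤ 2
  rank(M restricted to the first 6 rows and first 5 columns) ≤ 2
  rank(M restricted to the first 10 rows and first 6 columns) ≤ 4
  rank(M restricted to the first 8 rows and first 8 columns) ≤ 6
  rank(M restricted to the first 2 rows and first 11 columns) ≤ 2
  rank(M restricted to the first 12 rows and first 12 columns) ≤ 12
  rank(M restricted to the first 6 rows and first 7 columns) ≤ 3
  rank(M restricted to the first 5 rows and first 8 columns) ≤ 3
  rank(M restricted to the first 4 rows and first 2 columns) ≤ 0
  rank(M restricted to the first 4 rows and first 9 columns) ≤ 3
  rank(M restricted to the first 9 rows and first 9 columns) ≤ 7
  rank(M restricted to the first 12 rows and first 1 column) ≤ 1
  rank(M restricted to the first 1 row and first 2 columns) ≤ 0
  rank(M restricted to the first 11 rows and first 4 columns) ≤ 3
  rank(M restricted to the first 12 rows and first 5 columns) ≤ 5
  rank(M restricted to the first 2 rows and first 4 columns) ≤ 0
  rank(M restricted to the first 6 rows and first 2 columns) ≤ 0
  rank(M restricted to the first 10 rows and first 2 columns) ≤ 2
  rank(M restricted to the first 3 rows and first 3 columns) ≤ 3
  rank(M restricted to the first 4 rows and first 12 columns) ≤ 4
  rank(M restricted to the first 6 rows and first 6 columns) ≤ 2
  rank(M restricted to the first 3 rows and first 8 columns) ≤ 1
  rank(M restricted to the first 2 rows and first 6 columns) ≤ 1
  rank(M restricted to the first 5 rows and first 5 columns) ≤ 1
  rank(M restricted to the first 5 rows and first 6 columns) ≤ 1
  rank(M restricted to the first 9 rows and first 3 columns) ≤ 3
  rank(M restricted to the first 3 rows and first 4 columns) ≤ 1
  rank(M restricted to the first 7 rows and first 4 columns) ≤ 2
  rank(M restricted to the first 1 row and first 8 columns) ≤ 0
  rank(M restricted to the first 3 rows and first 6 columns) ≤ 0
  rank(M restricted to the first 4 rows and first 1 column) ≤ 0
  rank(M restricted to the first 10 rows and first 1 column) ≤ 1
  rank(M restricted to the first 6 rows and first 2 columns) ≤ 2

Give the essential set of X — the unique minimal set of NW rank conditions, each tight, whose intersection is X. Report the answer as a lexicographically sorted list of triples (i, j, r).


Reconstructing r_w from the 41 given conditions:

  i=1: 0  0  0  0  0  0  0  0  1  1  1  1
  i=2: 0  0  0  0  0  0  1  1  2  2  2  2
  i=3: 0  0  0  0  0  0  1  1  2  2  3  3
  i=4: 0  0  0  0  1  1  2  2  3  3  4  4
  i=5: 0  0  0  0  1  1  2  3  4  4  5  5
  i=6: 0  0  1  1  2  2  3  4  5  5  6  6
  i=7: 1  1  2  2  3  3  4  5  6  6  7  7
  i=8: 1  2  3  3  4  4  5  6  7  7  8  8
  i=9: 1  2  3  3  4  4  5  6  7  7  8  9
  i=10: 1  2  3  3  4  4  5  6  7  8  9  10
  i=11: 1  2  3  3  4  5  6  7  8  9  10  11
  i=12: 1  2  3  4  5  6  7  8  9  10  11  12

the unique w with this rank table is (9, 7, 11, 5, 8, 3, 1, 2, 12, 10, 6, 4).

ℓ(w)=39; the 10 essential cells (i,j,r):

[(1, 8, 0), (3, 6, 0), (3, 8, 1), (3, 10, 2), (5, 4, 0), (5, 6, 1), (6, 2, 0), (9, 10, 7), (10, 6, 4), (11, 4, 3)]


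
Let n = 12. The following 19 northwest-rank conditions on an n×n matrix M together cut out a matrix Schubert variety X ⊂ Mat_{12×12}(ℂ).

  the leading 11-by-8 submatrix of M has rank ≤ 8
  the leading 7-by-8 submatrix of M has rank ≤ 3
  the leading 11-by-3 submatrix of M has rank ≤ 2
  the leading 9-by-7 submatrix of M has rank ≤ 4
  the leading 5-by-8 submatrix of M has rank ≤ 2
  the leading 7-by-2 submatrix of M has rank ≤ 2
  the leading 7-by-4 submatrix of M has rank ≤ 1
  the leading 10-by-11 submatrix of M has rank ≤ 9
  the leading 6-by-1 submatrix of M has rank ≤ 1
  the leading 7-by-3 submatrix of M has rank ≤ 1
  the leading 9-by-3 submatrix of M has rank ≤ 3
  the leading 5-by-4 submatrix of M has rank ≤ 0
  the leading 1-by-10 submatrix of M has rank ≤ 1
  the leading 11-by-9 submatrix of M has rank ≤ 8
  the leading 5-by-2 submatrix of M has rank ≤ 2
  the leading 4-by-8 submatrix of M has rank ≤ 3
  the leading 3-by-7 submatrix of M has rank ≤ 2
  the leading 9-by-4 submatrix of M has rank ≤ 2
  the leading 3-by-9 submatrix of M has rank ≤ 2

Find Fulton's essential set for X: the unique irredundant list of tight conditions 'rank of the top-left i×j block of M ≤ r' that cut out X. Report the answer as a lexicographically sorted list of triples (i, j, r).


Reconstructing r_w from the 19 given conditions:

  0, 0, 0, 0, 1, 1, 1, 1, 1, 1, 1, 1
  0, 0, 0, 0, 1, 2, 2, 2, 2, 2, 2, 2
  0, 0, 0, 0, 1, 2, 2, 2, 2, 3, 3, 3
  0, 0, 0, 0, 1, 2, 2, 2, 3, 4, 4, 4
  0, 0, 0, 0, 1, 2, 2, 2, 3, 4, 5, 5
  1, 1, 1, 1, 2, 3, 3, 3, 4, 5, 6, 6
  1, 1, 1, 1, 2, 3, 3, 3, 4, 5, 6, 7
  1, 2, 2, 2, 3, 4, 4, 4, 5, 6, 7, 8
  1, 2, 2, 2, 3, 4, 4, 5, 6, 7, 8, 9
  1, 2, 2, 3, 4, 5, 5, 6, 7, 8, 9, 10
  1, 2, 2, 3, 4, 5, 6, 7, 8, 9, 10, 11
  1, 2, 3, 4, 5, 6, 7, 8, 9, 10, 11, 12

reading off 1-entries of Δ²R: w = (5, 6, 10, 9, 11, 1, 12, 2, 8, 4, 7, 3).

Rothe diagram D(w) (37 cells), 8 SE-corners (essential conditions):

[(3, 9, 2), (5, 4, 0), (5, 8, 2), (7, 4, 1), (7, 8, 3), (9, 4, 2), (9, 7, 4), (11, 3, 2)]


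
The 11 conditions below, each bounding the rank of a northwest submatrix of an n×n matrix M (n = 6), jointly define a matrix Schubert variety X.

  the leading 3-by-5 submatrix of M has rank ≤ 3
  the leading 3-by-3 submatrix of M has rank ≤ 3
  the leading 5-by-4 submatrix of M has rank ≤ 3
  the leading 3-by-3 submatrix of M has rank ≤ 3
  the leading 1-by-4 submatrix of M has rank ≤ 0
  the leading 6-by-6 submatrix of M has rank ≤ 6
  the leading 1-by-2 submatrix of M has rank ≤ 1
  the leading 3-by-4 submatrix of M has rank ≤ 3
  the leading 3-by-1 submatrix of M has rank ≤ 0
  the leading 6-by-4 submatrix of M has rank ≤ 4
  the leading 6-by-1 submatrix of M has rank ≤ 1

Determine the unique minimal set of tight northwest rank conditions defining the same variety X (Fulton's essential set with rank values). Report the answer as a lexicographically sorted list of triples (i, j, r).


Recovering R(i,j) via the rank-extension bound from the 11 conditions:

  row 1: 0 0 0 0 1 1
  row 2: 0 1 1 1 2 2
  row 3: 0 1 2 2 3 3
  row 4: 1 2 3 3 4 4
  row 5: 1 2 3 3 4 5
  row 6: 1 2 3 4 5 6

so w = (5, 2, 3, 1, 6, 4).

3 SE-corners of the 7-cell Rothe diagram give Ess(w):

[(1, 4, 0), (3, 1, 0), (5, 4, 3)]


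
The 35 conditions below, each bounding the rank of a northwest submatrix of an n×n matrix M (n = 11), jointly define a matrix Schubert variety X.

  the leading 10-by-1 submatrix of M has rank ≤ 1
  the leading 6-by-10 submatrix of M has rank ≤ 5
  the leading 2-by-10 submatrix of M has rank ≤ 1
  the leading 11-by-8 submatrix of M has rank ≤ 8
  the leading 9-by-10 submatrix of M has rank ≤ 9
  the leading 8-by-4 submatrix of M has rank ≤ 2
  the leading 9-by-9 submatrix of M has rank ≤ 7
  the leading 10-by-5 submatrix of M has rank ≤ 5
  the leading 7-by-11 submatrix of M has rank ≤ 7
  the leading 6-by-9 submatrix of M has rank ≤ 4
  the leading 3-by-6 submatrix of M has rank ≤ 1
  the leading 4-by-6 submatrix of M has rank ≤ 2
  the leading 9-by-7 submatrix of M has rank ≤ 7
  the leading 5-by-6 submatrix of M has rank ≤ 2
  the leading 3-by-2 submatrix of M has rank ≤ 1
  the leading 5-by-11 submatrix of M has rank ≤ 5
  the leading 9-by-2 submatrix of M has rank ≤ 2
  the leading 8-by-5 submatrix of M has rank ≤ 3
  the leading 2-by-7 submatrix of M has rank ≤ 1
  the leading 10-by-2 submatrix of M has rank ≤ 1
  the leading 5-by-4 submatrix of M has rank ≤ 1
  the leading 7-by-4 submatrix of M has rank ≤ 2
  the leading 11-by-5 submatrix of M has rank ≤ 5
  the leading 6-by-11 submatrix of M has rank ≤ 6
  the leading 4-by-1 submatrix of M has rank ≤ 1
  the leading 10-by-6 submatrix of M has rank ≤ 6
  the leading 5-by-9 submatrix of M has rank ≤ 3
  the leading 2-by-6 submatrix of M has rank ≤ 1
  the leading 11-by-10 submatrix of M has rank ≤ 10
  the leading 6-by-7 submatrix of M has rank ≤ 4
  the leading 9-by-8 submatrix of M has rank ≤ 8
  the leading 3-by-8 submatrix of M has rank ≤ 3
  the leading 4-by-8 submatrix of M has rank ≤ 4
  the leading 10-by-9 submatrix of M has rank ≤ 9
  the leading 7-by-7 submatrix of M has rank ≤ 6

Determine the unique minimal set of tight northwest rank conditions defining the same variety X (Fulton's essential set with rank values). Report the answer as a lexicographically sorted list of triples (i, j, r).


Recovering R(i,j) via the rank-extension bound from the 35 conditions:

  row 1: 1  1  1  1  1  1  1  1  1  1  1
  row 2: 1  1  1  1  1  1  1  1  1  1  2
  row 3: 1  1  1  1  1  1  2  2  2  2  3
  row 4: 1  1  1  1  2  2  3  3  3  3  4
  row 5: 1  1  1  1  2  2  3  3  3  4  5
  row 6: 1  1  2  2  3  3  4  4  4  5  6
  row 7: 1  1  2  2  3  4  5  5  5  6  7
  row 8: 1  1  2  2  3  4  5  6  6  7  8
  row 9: 1  1  2  3  4  5  6  7  7  8  9
  row 10: 1  1  2  3  4  5  6  7  8  9  10
  row 11: 1  2  3  4  5  6  7  8  9  10  11

the unique w with this rank table is (1, 11, 7, 5, 10, 3, 6, 8, 4, 9, 2).

D(w) has 30 cells with 7 SE-corners; essential set:

[(2, 10, 1), (3, 6, 1), (5, 4, 1), (5, 6, 2), (5, 9, 3), (8, 4, 2), (10, 2, 1)]


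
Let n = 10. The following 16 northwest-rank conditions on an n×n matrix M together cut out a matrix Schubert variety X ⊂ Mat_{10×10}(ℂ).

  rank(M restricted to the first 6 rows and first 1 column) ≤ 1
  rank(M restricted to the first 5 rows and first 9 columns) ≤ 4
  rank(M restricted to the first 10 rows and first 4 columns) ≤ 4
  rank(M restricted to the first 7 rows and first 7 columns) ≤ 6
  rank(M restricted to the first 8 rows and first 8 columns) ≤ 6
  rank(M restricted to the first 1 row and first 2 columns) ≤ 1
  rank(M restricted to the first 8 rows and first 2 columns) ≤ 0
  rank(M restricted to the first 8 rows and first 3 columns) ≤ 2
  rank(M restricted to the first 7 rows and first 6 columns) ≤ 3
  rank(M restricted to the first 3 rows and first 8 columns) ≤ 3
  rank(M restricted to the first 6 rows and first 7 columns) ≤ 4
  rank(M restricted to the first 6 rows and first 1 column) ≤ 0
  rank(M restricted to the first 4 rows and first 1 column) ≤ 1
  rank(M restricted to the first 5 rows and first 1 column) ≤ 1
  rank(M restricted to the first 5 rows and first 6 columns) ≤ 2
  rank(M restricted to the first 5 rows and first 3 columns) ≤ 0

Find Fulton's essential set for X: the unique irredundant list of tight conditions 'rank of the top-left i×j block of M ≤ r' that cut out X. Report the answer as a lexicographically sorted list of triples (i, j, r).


Computing R[i][j] = min implied NW-rank bound (n=10, 16 conditions):

  i=1: 0 0 0 1 1 1 1 1 1 1
  i=2: 0 0 0 1 2 2 2 2 2 2
  i=3: 0 0 0 1 2 2 3 3 3 3
  i=4: 0 0 0 1 2 2 3 4 4 4
  i=5: 0 0 0 1 2 2 3 4 4 5
  i=6: 0 0 1 2 3 3 4 5 5 6
  i=7: 0 0 1 2 3 3 4 5 6 7
  i=8: 0 0 1 2 3 4 5 6 7 8
  i=9: 1 1 2 3 4 5 6 7 8 9
  i=10: 1 2 3 4 5 6 7 8 9 10

giving w = (4, 5, 7, 8, 10, 3, 9, 6, 1, 2) via Δ²R.

ℓ(w)=26; the 5 essential cells (i,j,r):

[(5, 3, 0), (5, 6, 2), (5, 9, 4), (7, 6, 3), (8, 2, 0)]


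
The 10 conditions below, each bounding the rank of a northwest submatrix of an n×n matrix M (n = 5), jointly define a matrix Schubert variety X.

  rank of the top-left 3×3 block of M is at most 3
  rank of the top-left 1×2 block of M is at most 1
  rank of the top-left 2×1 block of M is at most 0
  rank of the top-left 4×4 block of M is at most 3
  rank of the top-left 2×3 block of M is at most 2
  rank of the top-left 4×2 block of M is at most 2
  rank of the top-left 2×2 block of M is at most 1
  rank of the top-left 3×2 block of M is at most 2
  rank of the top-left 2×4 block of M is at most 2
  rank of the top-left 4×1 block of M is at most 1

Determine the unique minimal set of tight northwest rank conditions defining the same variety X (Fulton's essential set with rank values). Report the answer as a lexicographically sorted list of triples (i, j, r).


Recovering R(i,j) via the rank-extension bound from the 10 conditions:

  0, 1, 1, 1, 1
  0, 1, 2, 2, 2
  1, 2, 3, 3, 3
  1, 2, 3, 3, 4
  1, 2, 3, 4, 5

giving w = (2, 3, 1, 5, 4) via Δ²R.

|D(w)|=3, |Ess(w)|=2:

[(2, 1, 0), (4, 4, 3)]


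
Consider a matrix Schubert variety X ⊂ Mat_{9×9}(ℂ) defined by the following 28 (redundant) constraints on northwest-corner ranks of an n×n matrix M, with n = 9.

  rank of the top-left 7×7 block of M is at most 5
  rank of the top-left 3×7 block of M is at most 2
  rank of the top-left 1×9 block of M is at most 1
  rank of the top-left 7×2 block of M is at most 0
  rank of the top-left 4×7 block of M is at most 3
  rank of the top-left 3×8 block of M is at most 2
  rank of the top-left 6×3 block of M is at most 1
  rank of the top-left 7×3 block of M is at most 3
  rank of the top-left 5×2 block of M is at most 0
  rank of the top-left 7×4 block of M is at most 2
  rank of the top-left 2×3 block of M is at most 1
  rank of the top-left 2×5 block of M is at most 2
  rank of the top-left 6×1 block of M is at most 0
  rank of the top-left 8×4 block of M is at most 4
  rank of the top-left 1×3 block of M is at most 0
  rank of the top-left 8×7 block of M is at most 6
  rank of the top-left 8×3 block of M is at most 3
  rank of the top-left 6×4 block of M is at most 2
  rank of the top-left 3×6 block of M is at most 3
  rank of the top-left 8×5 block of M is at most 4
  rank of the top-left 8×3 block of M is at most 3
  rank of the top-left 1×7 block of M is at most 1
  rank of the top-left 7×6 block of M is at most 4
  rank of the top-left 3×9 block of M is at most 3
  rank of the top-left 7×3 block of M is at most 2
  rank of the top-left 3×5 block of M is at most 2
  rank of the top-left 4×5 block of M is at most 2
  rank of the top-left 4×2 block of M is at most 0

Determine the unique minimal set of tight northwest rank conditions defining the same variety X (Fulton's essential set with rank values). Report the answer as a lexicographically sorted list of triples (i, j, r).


Reconstructing r_w from the 28 given conditions:

  R[1]: 0  0  0  1  1  1  1  1  1
  R[2]: 0  0  1  2  2  2  2  2  2
  R[3]: 0  0  1  2  2  2  2  2  3
  R[4]: 0  0  1  2  2  3  3  3  4
  R[5]: 0  0  1  2  3  4  4  4  5
  R[6]: 0  0  1  2  3  4  5  5  6
  R[7]: 0  0  1  2  3  4  5  6  7
  R[8]: 1  1  2  3  4  5  6  7  8
  R[9]: 1  2  3  4  5  6  7  8  9

the unique w with this rank table is (4, 3, 9, 6, 5, 7, 8, 1, 2).

|D(w)|=20, |Ess(w)|=4:

[(1, 3, 0), (3, 8, 2), (4, 5, 2), (7, 2, 0)]
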